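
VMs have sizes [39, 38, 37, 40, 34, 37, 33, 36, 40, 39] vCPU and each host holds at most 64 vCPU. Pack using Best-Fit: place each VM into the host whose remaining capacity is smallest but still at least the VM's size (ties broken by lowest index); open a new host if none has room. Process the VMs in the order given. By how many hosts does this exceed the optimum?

0

Best-Fit: [39] [38] [37] [40] [34] [37] [33] [36] [40] [39] → 10 hosts.
10 VMs exceed 32 vCPU (half the capacity), and no two of those can share a host, so at least 10 hosts are needed.
So 10 is already optimal.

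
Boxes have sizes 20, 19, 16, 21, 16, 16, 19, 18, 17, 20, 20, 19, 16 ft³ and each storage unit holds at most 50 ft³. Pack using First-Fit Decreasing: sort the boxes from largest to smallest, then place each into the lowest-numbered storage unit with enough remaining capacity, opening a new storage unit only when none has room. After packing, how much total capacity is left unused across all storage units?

63

Sorted descending: 21, 20, 20, 20, 19, 19, 19, 18, 17, 16, 16, 16, 16.
Put 21 ft³ in storage unit 1; 29 ft³ remain.
Put 20 ft³ in storage unit 1; 9 ft³ remain.
Put 20 ft³ in storage unit 2; 30 ft³ remain.
Put 20 ft³ in storage unit 2; 10 ft³ remain.
Put 19 ft³ in storage unit 3; 31 ft³ remain.
Put 19 ft³ in storage unit 3; 12 ft³ remain.
Put 19 ft³ in storage unit 4; 31 ft³ remain.
Put 18 ft³ in storage unit 4; 13 ft³ remain.
Put 17 ft³ in storage unit 5; 33 ft³ remain.
Put 16 ft³ in storage unit 5; 17 ft³ remain.
Put 16 ft³ in storage unit 5; 1 ft³ remain.
Put 16 ft³ in storage unit 6; 34 ft³ remain.
Put 16 ft³ in storage unit 6; 18 ft³ remain.
6 storage units × 50 ft³ = 300 ft³; used 237 ft³; unused 63 ft³.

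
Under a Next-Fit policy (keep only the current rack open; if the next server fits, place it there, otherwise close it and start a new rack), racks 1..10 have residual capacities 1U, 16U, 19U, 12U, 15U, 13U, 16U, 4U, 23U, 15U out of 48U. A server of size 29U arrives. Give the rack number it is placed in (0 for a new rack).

0

Next-Fit only looks at rack 10, which has 15U free.
29U does not fit, so a new rack is opened.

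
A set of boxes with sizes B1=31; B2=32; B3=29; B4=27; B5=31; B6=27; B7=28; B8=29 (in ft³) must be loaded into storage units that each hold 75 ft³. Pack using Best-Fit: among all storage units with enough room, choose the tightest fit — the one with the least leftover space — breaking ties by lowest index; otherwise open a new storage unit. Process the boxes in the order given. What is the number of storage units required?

B1 (31 ft³) → storage unit 1 (remaining 44 ft³)
B2 (32 ft³) → storage unit 1 (remaining 12 ft³)
B3 (29 ft³) → storage unit 2 (remaining 46 ft³)
B4 (27 ft³) → storage unit 2 (remaining 19 ft³)
B5 (31 ft³) → storage unit 3 (remaining 44 ft³)
B6 (27 ft³) → storage unit 3 (remaining 17 ft³)
B7 (28 ft³) → storage unit 4 (remaining 47 ft³)
B8 (29 ft³) → storage unit 4 (remaining 18 ft³)

4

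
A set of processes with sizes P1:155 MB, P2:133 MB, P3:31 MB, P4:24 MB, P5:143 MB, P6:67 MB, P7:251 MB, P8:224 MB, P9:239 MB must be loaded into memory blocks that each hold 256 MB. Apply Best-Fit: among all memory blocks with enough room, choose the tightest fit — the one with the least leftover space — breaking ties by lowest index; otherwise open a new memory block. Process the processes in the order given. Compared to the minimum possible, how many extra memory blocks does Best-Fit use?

0

Best-Fit: [155,31,24] [133] [143,67] [251] [224] [239] → 6 memory blocks.
6 processes exceed 128 MB (half the capacity), and no two of those can share a memory block, so at least 6 memory blocks are needed.
So 6 is already optimal.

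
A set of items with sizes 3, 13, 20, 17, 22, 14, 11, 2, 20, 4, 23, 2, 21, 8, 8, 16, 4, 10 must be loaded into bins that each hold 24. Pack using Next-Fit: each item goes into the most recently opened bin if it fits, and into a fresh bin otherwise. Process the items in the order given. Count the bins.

Put 3 in bin 1; 21 remain.
Put 13 in bin 1; 8 remain.
Put 20 in bin 2; 4 remain.
Put 17 in bin 3; 7 remain.
Put 22 in bin 4; 2 remain.
Put 14 in bin 5; 10 remain.
Put 11 in bin 6; 13 remain.
Put 2 in bin 6; 11 remain.
Put 20 in bin 7; 4 remain.
Put 4 in bin 7; 0 remain.
Put 23 in bin 8; 1 remain.
Put 2 in bin 9; 22 remain.
Put 21 in bin 9; 1 remain.
Put 8 in bin 10; 16 remain.
Put 8 in bin 10; 8 remain.
Put 16 in bin 11; 8 remain.
Put 4 in bin 11; 4 remain.
Put 10 in bin 12; 14 remain.
Final bins: [3,13] [20] [17] [22] [14] [11,2] [20,4] [23] [2,21] [8,8] [16,4] [10].

12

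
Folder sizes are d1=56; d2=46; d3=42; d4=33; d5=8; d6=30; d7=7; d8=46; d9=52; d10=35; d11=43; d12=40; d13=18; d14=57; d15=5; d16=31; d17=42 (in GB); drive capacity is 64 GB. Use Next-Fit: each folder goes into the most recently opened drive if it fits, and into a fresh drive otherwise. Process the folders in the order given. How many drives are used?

Put d1 (56 GB) in drive 1; 8 GB remain.
Put d2 (46 GB) in drive 2; 18 GB remain.
Put d3 (42 GB) in drive 3; 22 GB remain.
Put d4 (33 GB) in drive 4; 31 GB remain.
Put d5 (8 GB) in drive 4; 23 GB remain.
Put d6 (30 GB) in drive 5; 34 GB remain.
Put d7 (7 GB) in drive 5; 27 GB remain.
Put d8 (46 GB) in drive 6; 18 GB remain.
Put d9 (52 GB) in drive 7; 12 GB remain.
Put d10 (35 GB) in drive 8; 29 GB remain.
Put d11 (43 GB) in drive 9; 21 GB remain.
Put d12 (40 GB) in drive 10; 24 GB remain.
Put d13 (18 GB) in drive 10; 6 GB remain.
Put d14 (57 GB) in drive 11; 7 GB remain.
Put d15 (5 GB) in drive 11; 2 GB remain.
Put d16 (31 GB) in drive 12; 33 GB remain.
Put d17 (42 GB) in drive 13; 22 GB remain.
Final drives: [56] [46] [42] [33,8] [30,7] [46] [52] [35] [43] [40,18] [57,5] [31] [42].

13 drives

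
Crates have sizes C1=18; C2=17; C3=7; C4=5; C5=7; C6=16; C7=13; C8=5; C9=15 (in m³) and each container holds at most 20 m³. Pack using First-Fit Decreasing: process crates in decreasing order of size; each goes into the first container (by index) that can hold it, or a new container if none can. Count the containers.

Sorted descending: 18, 17, 16, 15, 13, 7, 7, 5, 5.
Put 18 m³ in container 1; 2 m³ remain.
Put 17 m³ in container 2; 3 m³ remain.
Put 16 m³ in container 3; 4 m³ remain.
Put 15 m³ in container 4; 5 m³ remain.
Put 13 m³ in container 5; 7 m³ remain.
Put 7 m³ in container 5; 0 m³ remain.
Put 7 m³ in container 6; 13 m³ remain.
Put 5 m³ in container 4; 0 m³ remain.
Put 5 m³ in container 6; 8 m³ remain.
Final containers: [18] [17] [16] [15,5] [13,7] [7,5].

6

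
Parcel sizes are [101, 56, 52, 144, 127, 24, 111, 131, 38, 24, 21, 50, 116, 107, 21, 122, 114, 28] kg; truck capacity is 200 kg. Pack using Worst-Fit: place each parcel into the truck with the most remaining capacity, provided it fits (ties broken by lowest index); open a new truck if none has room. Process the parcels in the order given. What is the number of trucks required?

101 kg → truck 1 (remaining 99 kg)
56 kg → truck 1 (remaining 43 kg)
52 kg → truck 2 (remaining 148 kg)
144 kg → truck 2 (remaining 4 kg)
127 kg → truck 3 (remaining 73 kg)
24 kg → truck 3 (remaining 49 kg)
111 kg → truck 4 (remaining 89 kg)
131 kg → truck 5 (remaining 69 kg)
38 kg → truck 4 (remaining 51 kg)
24 kg → truck 5 (remaining 45 kg)
21 kg → truck 4 (remaining 30 kg)
50 kg → truck 6 (remaining 150 kg)
116 kg → truck 6 (remaining 34 kg)
107 kg → truck 7 (remaining 93 kg)
21 kg → truck 7 (remaining 72 kg)
122 kg → truck 8 (remaining 78 kg)
114 kg → truck 9 (remaining 86 kg)
28 kg → truck 9 (remaining 58 kg)

9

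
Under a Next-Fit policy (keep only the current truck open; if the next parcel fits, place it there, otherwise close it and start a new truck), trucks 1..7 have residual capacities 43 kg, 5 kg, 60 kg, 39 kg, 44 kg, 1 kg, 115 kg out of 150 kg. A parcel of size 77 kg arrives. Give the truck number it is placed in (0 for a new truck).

Next-Fit only looks at truck 7, which has 115 kg free.
77 kg fits there.

7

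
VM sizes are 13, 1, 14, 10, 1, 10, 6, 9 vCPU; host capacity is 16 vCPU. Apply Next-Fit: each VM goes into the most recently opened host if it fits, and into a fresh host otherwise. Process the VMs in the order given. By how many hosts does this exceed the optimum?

Next-Fit: [13,1] [14] [10,1] [10,6] [9] → 5 hosts.
5 VMs exceed 8 vCPU (half the capacity), and no two of those can share a host, so at least 5 hosts are needed.
So 5 is already optimal.

0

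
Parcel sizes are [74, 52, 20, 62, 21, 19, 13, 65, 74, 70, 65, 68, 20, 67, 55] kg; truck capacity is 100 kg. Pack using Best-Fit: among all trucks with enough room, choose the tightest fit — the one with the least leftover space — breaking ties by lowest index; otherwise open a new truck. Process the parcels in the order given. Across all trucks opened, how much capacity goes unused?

Put 74 kg in truck 1; 26 kg remain.
Put 52 kg in truck 2; 48 kg remain.
Put 20 kg in truck 1; 6 kg remain.
Put 62 kg in truck 3; 38 kg remain.
Put 21 kg in truck 3; 17 kg remain.
Put 19 kg in truck 2; 29 kg remain.
Put 13 kg in truck 3; 4 kg remain.
Put 65 kg in truck 4; 35 kg remain.
Put 74 kg in truck 5; 26 kg remain.
Put 70 kg in truck 6; 30 kg remain.
Put 65 kg in truck 7; 35 kg remain.
Put 68 kg in truck 8; 32 kg remain.
Put 20 kg in truck 5; 6 kg remain.
Put 67 kg in truck 9; 33 kg remain.
Put 55 kg in truck 10; 45 kg remain.
10 trucks × 100 kg = 1000 kg; used 745 kg; unused 255 kg.

255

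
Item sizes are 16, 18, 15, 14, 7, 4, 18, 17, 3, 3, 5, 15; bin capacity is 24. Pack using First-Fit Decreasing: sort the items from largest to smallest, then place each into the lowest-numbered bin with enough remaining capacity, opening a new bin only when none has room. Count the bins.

7 bins

Sorted descending: 18, 18, 17, 16, 15, 15, 14, 7, 5, 4, 3, 3.
Put 18 in bin 1; 6 remain.
Put 18 in bin 2; 6 remain.
Put 17 in bin 3; 7 remain.
Put 16 in bin 4; 8 remain.
Put 15 in bin 5; 9 remain.
Put 15 in bin 6; 9 remain.
Put 14 in bin 7; 10 remain.
Put 7 in bin 3; 0 remain.
Put 5 in bin 1; 1 remain.
Put 4 in bin 2; 2 remain.
Put 3 in bin 4; 5 remain.
Put 3 in bin 4; 2 remain.
Final bins: [18,5] [18,4] [17,7] [16,3,3] [15] [15] [14].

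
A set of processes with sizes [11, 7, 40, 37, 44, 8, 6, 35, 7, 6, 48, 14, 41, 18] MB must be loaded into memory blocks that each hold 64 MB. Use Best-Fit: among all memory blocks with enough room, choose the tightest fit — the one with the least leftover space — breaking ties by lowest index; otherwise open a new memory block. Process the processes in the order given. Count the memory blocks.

memory block 1: place 11 MB, 53 MB left
memory block 1: place 7 MB, 46 MB left
memory block 1: place 40 MB, 6 MB left
memory block 2: place 37 MB, 27 MB left
memory block 3: place 44 MB, 20 MB left
memory block 3: place 8 MB, 12 MB left
memory block 1: place 6 MB, 0 MB left
memory block 4: place 35 MB, 29 MB left
memory block 3: place 7 MB, 5 MB left
memory block 2: place 6 MB, 21 MB left
memory block 5: place 48 MB, 16 MB left
memory block 5: place 14 MB, 2 MB left
memory block 6: place 41 MB, 23 MB left
memory block 2: place 18 MB, 3 MB left

6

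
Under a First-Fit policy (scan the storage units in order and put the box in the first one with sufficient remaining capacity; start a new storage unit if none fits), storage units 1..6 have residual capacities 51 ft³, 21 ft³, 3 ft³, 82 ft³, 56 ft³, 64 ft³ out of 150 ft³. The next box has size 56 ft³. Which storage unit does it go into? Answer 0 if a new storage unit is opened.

Storage units with room: storage unit 4 (82 ft³), storage unit 5 (56 ft³), storage unit 6 (64 ft³).
The first with room is storage unit 4.

4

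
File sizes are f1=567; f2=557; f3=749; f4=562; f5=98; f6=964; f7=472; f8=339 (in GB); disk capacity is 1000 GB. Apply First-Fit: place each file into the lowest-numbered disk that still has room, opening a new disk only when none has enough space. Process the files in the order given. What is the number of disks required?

f1 (567 GB) → disk 1 (remaining 433 GB)
f2 (557 GB) → disk 2 (remaining 443 GB)
f3 (749 GB) → disk 3 (remaining 251 GB)
f4 (562 GB) → disk 4 (remaining 438 GB)
f5 (98 GB) → disk 1 (remaining 335 GB)
f6 (964 GB) → disk 5 (remaining 36 GB)
f7 (472 GB) → disk 6 (remaining 528 GB)
f8 (339 GB) → disk 2 (remaining 104 GB)
Final disks: [567,98] [557,339] [749] [562] [964] [472].

6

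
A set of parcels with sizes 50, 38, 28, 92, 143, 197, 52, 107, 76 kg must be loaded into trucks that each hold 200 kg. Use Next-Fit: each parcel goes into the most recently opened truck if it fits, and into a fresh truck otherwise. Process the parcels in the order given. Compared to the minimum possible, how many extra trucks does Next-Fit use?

Next-Fit: [50,38,28] [92] [143] [197] [52,107] [76] → 6 trucks.
Total size 783 kg; any packing needs at least ⌈783/200⌉ = 4 trucks.
An optimal packing achieves that bound: [197] [143,52] [107,92] [76,50,38,28] → 4 trucks.
Excess: 6 − 4 = 2.

2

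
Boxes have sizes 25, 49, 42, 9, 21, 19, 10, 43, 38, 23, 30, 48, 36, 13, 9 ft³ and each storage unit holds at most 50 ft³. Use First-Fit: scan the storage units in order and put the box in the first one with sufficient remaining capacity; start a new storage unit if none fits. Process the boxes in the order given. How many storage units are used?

25 ft³ → storage unit 1 (remaining 25 ft³)
49 ft³ → storage unit 2 (remaining 1 ft³)
42 ft³ → storage unit 3 (remaining 8 ft³)
9 ft³ → storage unit 1 (remaining 16 ft³)
21 ft³ → storage unit 4 (remaining 29 ft³)
19 ft³ → storage unit 4 (remaining 10 ft³)
10 ft³ → storage unit 1 (remaining 6 ft³)
43 ft³ → storage unit 5 (remaining 7 ft³)
38 ft³ → storage unit 6 (remaining 12 ft³)
23 ft³ → storage unit 7 (remaining 27 ft³)
30 ft³ → storage unit 8 (remaining 20 ft³)
48 ft³ → storage unit 9 (remaining 2 ft³)
36 ft³ → storage unit 10 (remaining 14 ft³)
13 ft³ → storage unit 7 (remaining 14 ft³)
9 ft³ → storage unit 4 (remaining 1 ft³)

10 storage units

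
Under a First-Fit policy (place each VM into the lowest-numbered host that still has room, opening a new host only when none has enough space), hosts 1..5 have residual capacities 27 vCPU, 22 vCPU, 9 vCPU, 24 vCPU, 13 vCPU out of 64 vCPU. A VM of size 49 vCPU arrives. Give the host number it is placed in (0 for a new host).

No host has ≥ 49 vCPU free, so a new host is opened.

0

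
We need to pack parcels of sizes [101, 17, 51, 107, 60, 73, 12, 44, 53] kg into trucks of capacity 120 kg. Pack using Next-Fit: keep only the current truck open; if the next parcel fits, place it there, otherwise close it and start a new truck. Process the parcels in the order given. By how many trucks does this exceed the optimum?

Next-Fit: [101,17] [51] [107] [60] [73,12] [44,53] → 6 trucks.
Total size 518 kg; any packing needs at least ⌈518/120⌉ = 5 trucks.
An optimal packing achieves that bound: [107,12] [101,17] [73,44] [60,53] [51] → 5 trucks.
Excess: 6 − 5 = 1.

1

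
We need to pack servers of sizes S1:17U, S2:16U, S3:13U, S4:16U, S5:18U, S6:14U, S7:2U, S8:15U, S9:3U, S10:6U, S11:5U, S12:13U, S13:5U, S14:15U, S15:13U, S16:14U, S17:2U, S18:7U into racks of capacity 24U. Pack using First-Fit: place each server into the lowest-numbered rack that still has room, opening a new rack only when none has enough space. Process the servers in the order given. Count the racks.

11

S1 (17U) → rack 1 (remaining 7U)
S2 (16U) → rack 2 (remaining 8U)
S3 (13U) → rack 3 (remaining 11U)
S4 (16U) → rack 4 (remaining 8U)
S5 (18U) → rack 5 (remaining 6U)
S6 (14U) → rack 6 (remaining 10U)
S7 (2U) → rack 1 (remaining 5U)
S8 (15U) → rack 7 (remaining 9U)
S9 (3U) → rack 1 (remaining 2U)
S10 (6U) → rack 2 (remaining 2U)
S11 (5U) → rack 3 (remaining 6U)
S12 (13U) → rack 8 (remaining 11U)
S13 (5U) → rack 3 (remaining 1U)
S14 (15U) → rack 9 (remaining 9U)
S15 (13U) → rack 10 (remaining 11U)
S16 (14U) → rack 11 (remaining 10U)
S17 (2U) → rack 1 (remaining 0U)
S18 (7U) → rack 4 (remaining 1U)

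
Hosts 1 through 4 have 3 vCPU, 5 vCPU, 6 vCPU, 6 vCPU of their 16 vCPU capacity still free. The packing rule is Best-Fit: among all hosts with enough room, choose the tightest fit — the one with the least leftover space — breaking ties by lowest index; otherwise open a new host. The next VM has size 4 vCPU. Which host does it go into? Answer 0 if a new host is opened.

2

Hosts with room: host 2 (5 vCPU), host 3 (6 vCPU), host 4 (6 vCPU).
Tightest fit is host 2 with 5 vCPU free.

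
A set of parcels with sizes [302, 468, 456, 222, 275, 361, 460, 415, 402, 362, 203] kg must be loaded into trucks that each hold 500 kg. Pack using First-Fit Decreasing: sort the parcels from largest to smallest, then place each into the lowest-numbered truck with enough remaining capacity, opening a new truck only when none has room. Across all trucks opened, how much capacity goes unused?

Sorted descending: 468, 460, 456, 415, 402, 362, 361, 302, 275, 222, 203.
Put 468 kg in truck 1; 32 kg remain.
Put 460 kg in truck 2; 40 kg remain.
Put 456 kg in truck 3; 44 kg remain.
Put 415 kg in truck 4; 85 kg remain.
Put 402 kg in truck 5; 98 kg remain.
Put 362 kg in truck 6; 138 kg remain.
Put 361 kg in truck 7; 139 kg remain.
Put 302 kg in truck 8; 198 kg remain.
Put 275 kg in truck 9; 225 kg remain.
Put 222 kg in truck 9; 3 kg remain.
Put 203 kg in truck 10; 297 kg remain.
10 trucks × 500 kg = 5000 kg; used 3926 kg; unused 1074 kg.

1074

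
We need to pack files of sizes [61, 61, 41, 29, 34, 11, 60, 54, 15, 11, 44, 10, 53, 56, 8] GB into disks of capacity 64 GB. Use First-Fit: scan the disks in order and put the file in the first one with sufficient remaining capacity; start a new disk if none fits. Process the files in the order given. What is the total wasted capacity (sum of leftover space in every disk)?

28

disk 1: place 61 GB, 3 GB left
disk 2: place 61 GB, 3 GB left
disk 3: place 41 GB, 23 GB left
disk 4: place 29 GB, 35 GB left
disk 4: place 34 GB, 1 GB left
disk 3: place 11 GB, 12 GB left
disk 5: place 60 GB, 4 GB left
disk 6: place 54 GB, 10 GB left
disk 7: place 15 GB, 49 GB left
disk 3: place 11 GB, 1 GB left
disk 7: place 44 GB, 5 GB left
disk 6: place 10 GB, 0 GB left
disk 8: place 53 GB, 11 GB left
disk 9: place 56 GB, 8 GB left
disk 8: place 8 GB, 3 GB left
9 disks × 64 GB = 576 GB; used 548 GB; unused 28 GB.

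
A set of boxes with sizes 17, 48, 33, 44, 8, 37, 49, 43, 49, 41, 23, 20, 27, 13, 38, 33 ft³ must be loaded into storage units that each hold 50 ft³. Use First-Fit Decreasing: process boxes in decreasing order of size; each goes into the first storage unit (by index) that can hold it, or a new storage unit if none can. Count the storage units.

12 storage units

Sorted descending: 49, 49, 48, 44, 43, 41, 38, 37, 33, 33, 27, 23, 20, 17, 13, 8.
49 ft³ → storage unit 1 (remaining 1 ft³)
49 ft³ → storage unit 2 (remaining 1 ft³)
48 ft³ → storage unit 3 (remaining 2 ft³)
44 ft³ → storage unit 4 (remaining 6 ft³)
43 ft³ → storage unit 5 (remaining 7 ft³)
41 ft³ → storage unit 6 (remaining 9 ft³)
38 ft³ → storage unit 7 (remaining 12 ft³)
37 ft³ → storage unit 8 (remaining 13 ft³)
33 ft³ → storage unit 9 (remaining 17 ft³)
33 ft³ → storage unit 10 (remaining 17 ft³)
27 ft³ → storage unit 11 (remaining 23 ft³)
23 ft³ → storage unit 11 (remaining 0 ft³)
20 ft³ → storage unit 12 (remaining 30 ft³)
17 ft³ → storage unit 9 (remaining 0 ft³)
13 ft³ → storage unit 8 (remaining 0 ft³)
8 ft³ → storage unit 6 (remaining 1 ft³)
Final storage units: [49] [49] [48] [44] [43] [41,8] [38] [37,13] [33,17] [33] [27,23] [20].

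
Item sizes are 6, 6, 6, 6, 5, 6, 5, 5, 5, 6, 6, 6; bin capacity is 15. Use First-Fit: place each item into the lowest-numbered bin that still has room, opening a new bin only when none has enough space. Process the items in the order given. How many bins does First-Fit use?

6 bins

6 → bin 1 (remaining 9)
6 → bin 1 (remaining 3)
6 → bin 2 (remaining 9)
6 → bin 2 (remaining 3)
5 → bin 3 (remaining 10)
6 → bin 3 (remaining 4)
5 → bin 4 (remaining 10)
5 → bin 4 (remaining 5)
5 → bin 4 (remaining 0)
6 → bin 5 (remaining 9)
6 → bin 5 (remaining 3)
6 → bin 6 (remaining 9)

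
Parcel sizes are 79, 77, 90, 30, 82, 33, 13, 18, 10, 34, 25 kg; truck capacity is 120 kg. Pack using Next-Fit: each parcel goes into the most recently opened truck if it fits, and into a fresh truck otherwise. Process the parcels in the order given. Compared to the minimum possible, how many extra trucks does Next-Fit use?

Next-Fit: [79] [77] [90,30] [82,33] [13,18,10,34,25] → 5 trucks.
Total size 491 kg; any packing needs at least ⌈491/120⌉ = 5 trucks.
So 5 is already optimal.

0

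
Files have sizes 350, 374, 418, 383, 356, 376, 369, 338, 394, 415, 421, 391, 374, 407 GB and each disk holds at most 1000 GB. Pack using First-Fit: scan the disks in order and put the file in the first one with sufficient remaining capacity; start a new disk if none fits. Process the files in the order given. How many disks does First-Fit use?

7 disks

350 GB → disk 1 (remaining 650 GB)
374 GB → disk 1 (remaining 276 GB)
418 GB → disk 2 (remaining 582 GB)
383 GB → disk 2 (remaining 199 GB)
356 GB → disk 3 (remaining 644 GB)
376 GB → disk 3 (remaining 268 GB)
369 GB → disk 4 (remaining 631 GB)
338 GB → disk 4 (remaining 293 GB)
394 GB → disk 5 (remaining 606 GB)
415 GB → disk 5 (remaining 191 GB)
421 GB → disk 6 (remaining 579 GB)
391 GB → disk 6 (remaining 188 GB)
374 GB → disk 7 (remaining 626 GB)
407 GB → disk 7 (remaining 219 GB)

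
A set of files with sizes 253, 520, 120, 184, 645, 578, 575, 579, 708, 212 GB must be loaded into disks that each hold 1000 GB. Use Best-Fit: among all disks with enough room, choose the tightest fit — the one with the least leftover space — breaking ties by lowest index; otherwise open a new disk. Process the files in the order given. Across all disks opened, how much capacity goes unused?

1626

Put 253 GB in disk 1; 747 GB remain.
Put 520 GB in disk 1; 227 GB remain.
Put 120 GB in disk 1; 107 GB remain.
Put 184 GB in disk 2; 816 GB remain.
Put 645 GB in disk 2; 171 GB remain.
Put 578 GB in disk 3; 422 GB remain.
Put 575 GB in disk 4; 425 GB remain.
Put 579 GB in disk 5; 421 GB remain.
Put 708 GB in disk 6; 292 GB remain.
Put 212 GB in disk 6; 80 GB remain.
6 disks × 1000 GB = 6000 GB; used 4374 GB; unused 1626 GB.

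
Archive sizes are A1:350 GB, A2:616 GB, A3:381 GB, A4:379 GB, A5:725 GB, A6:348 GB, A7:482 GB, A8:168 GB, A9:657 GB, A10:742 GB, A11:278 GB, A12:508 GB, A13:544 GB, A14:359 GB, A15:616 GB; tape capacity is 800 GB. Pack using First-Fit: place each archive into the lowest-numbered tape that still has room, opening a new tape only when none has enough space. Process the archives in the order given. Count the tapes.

11 tapes

A1 (350 GB) → tape 1 (remaining 450 GB)
A2 (616 GB) → tape 2 (remaining 184 GB)
A3 (381 GB) → tape 1 (remaining 69 GB)
A4 (379 GB) → tape 3 (remaining 421 GB)
A5 (725 GB) → tape 4 (remaining 75 GB)
A6 (348 GB) → tape 3 (remaining 73 GB)
A7 (482 GB) → tape 5 (remaining 318 GB)
A8 (168 GB) → tape 2 (remaining 16 GB)
A9 (657 GB) → tape 6 (remaining 143 GB)
A10 (742 GB) → tape 7 (remaining 58 GB)
A11 (278 GB) → tape 5 (remaining 40 GB)
A12 (508 GB) → tape 8 (remaining 292 GB)
A13 (544 GB) → tape 9 (remaining 256 GB)
A14 (359 GB) → tape 10 (remaining 441 GB)
A15 (616 GB) → tape 11 (remaining 184 GB)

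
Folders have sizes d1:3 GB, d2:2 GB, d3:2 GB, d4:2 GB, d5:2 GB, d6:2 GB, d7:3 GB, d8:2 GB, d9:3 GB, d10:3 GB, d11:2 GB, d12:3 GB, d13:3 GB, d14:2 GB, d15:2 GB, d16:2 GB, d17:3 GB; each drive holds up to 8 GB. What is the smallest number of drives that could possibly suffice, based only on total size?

6

Total size = 3 + 2 + 2 + 2 + 2 + 2 + 3 + 2 + 3 + 3 + 2 + 3 + 3 + 2 + 2 + 2 + 3 = 41 GB.
⌈41 / 8⌉ = 6.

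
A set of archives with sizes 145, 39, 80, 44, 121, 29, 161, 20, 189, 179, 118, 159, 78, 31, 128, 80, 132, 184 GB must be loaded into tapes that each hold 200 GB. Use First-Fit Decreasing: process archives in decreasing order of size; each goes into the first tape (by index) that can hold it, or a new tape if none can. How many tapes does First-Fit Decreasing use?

11

Sorted descending: 189, 184, 179, 161, 159, 145, 132, 128, 121, 118, 80, 80, 78, 44, 39, 31, 29, 20.
Put 189 GB in tape 1; 11 GB remain.
Put 184 GB in tape 2; 16 GB remain.
Put 179 GB in tape 3; 21 GB remain.
Put 161 GB in tape 4; 39 GB remain.
Put 159 GB in tape 5; 41 GB remain.
Put 145 GB in tape 6; 55 GB remain.
Put 132 GB in tape 7; 68 GB remain.
Put 128 GB in tape 8; 72 GB remain.
Put 121 GB in tape 9; 79 GB remain.
Put 118 GB in tape 10; 82 GB remain.
Put 80 GB in tape 10; 2 GB remain.
Put 80 GB in tape 11; 120 GB remain.
Put 78 GB in tape 9; 1 GB remain.
Put 44 GB in tape 6; 11 GB remain.
Put 39 GB in tape 4; 0 GB remain.
Put 31 GB in tape 5; 10 GB remain.
Put 29 GB in tape 7; 39 GB remain.
Put 20 GB in tape 3; 1 GB remain.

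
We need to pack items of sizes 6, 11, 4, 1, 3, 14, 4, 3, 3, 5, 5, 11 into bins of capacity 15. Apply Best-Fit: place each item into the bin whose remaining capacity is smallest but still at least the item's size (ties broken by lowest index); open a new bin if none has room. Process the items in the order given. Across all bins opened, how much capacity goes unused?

20

Put 6 in bin 1; 9 remain.
Put 11 in bin 2; 4 remain.
Put 4 in bin 2; 0 remain.
Put 1 in bin 1; 8 remain.
Put 3 in bin 1; 5 remain.
Put 14 in bin 3; 1 remain.
Put 4 in bin 1; 1 remain.
Put 3 in bin 4; 12 remain.
Put 3 in bin 4; 9 remain.
Put 5 in bin 4; 4 remain.
Put 5 in bin 5; 10 remain.
Put 11 in bin 6; 4 remain.
6 bins × 15 = 90; used 70; unused 20.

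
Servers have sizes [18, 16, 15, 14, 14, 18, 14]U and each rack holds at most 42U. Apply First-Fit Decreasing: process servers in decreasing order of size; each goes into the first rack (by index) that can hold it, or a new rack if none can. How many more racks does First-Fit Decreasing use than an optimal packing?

First-Fit Decreasing: [18,18] [16,15] [14,14,14] → 3 racks.
Total size 109U; any packing needs at least ⌈109/42⌉ = 3 racks.
So 3 is already optimal.

0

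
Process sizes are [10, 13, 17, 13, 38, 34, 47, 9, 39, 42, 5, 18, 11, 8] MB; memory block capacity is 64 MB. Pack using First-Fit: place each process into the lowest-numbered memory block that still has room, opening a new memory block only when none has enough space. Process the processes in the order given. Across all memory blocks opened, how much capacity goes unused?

80

10 MB → memory block 1 (remaining 54 MB)
13 MB → memory block 1 (remaining 41 MB)
17 MB → memory block 1 (remaining 24 MB)
13 MB → memory block 1 (remaining 11 MB)
38 MB → memory block 2 (remaining 26 MB)
34 MB → memory block 3 (remaining 30 MB)
47 MB → memory block 4 (remaining 17 MB)
9 MB → memory block 1 (remaining 2 MB)
39 MB → memory block 5 (remaining 25 MB)
42 MB → memory block 6 (remaining 22 MB)
5 MB → memory block 2 (remaining 21 MB)
18 MB → memory block 2 (remaining 3 MB)
11 MB → memory block 3 (remaining 19 MB)
8 MB → memory block 3 (remaining 11 MB)
6 memory blocks × 64 MB = 384 MB; used 304 MB; unused 80 MB.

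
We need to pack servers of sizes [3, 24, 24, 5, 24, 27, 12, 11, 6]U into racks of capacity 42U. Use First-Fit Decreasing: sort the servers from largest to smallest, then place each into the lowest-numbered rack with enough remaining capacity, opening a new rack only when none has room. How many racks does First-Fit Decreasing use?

4

Sorted descending: 27, 24, 24, 24, 12, 11, 6, 5, 3.
rack 1: place 27U, 15U left
rack 2: place 24U, 18U left
rack 3: place 24U, 18U left
rack 4: place 24U, 18U left
rack 1: place 12U, 3U left
rack 2: place 11U, 7U left
rack 2: place 6U, 1U left
rack 3: place 5U, 13U left
rack 1: place 3U, 0U left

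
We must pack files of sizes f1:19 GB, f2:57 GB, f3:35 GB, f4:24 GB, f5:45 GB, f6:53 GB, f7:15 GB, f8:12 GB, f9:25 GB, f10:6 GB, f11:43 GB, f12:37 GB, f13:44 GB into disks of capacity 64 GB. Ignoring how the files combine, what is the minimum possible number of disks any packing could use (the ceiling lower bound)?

7 disks

Total size = 19 + 57 + 35 + 24 + 45 + 53 + 15 + 12 + 25 + 6 + 43 + 37 + 44 = 415 GB.
⌈415 / 64⌉ = 7.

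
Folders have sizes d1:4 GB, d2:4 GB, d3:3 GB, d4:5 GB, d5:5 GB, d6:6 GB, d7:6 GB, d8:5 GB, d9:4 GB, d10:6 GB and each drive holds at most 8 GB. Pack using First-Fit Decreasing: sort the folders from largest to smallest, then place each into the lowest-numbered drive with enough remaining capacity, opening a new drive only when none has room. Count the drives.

Sorted descending: 6, 6, 6, 5, 5, 5, 4, 4, 4, 3.
drive 1: place 6 GB, 2 GB left
drive 2: place 6 GB, 2 GB left
drive 3: place 6 GB, 2 GB left
drive 4: place 5 GB, 3 GB left
drive 5: place 5 GB, 3 GB left
drive 6: place 5 GB, 3 GB left
drive 7: place 4 GB, 4 GB left
drive 7: place 4 GB, 0 GB left
drive 8: place 4 GB, 4 GB left
drive 4: place 3 GB, 0 GB left

8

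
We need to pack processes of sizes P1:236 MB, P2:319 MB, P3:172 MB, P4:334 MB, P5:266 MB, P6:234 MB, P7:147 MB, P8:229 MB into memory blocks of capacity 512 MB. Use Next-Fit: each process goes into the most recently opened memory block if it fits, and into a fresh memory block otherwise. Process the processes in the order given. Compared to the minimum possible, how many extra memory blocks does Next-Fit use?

1

Next-Fit: [236] [319,172] [334] [266,234] [147,229] → 5 memory blocks.
Total size 1937 MB; any packing needs at least ⌈1937/512⌉ = 4 memory blocks.
An optimal packing achieves that bound: [334,172] [319,147] [266,236] [234,229] → 4 memory blocks.
Excess: 5 − 4 = 1.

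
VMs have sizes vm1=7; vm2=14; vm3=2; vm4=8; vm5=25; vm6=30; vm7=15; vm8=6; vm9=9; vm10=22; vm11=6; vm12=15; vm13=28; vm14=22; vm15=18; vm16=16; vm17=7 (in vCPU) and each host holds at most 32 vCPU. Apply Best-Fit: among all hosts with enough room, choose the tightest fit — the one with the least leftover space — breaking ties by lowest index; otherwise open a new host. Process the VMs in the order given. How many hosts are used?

9

Put vm1 (7 vCPU) in host 1; 25 vCPU remain.
Put vm2 (14 vCPU) in host 1; 11 vCPU remain.
Put vm3 (2 vCPU) in host 1; 9 vCPU remain.
Put vm4 (8 vCPU) in host 1; 1 vCPU remain.
Put vm5 (25 vCPU) in host 2; 7 vCPU remain.
Put vm6 (30 vCPU) in host 3; 2 vCPU remain.
Put vm7 (15 vCPU) in host 4; 17 vCPU remain.
Put vm8 (6 vCPU) in host 2; 1 vCPU remain.
Put vm9 (9 vCPU) in host 4; 8 vCPU remain.
Put vm10 (22 vCPU) in host 5; 10 vCPU remain.
Put vm11 (6 vCPU) in host 4; 2 vCPU remain.
Put vm12 (15 vCPU) in host 6; 17 vCPU remain.
Put vm13 (28 vCPU) in host 7; 4 vCPU remain.
Put vm14 (22 vCPU) in host 8; 10 vCPU remain.
Put vm15 (18 vCPU) in host 9; 14 vCPU remain.
Put vm16 (16 vCPU) in host 6; 1 vCPU remain.
Put vm17 (7 vCPU) in host 5; 3 vCPU remain.
Final hosts: [7,14,2,8] [25,6] [30] [15,9,6] [22,7] [15,16] [28] [22] [18].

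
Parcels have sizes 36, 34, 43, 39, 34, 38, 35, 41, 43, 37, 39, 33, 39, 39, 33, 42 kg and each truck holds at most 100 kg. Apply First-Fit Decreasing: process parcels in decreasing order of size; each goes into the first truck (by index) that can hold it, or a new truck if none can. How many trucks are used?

Sorted descending: 43, 43, 42, 41, 39, 39, 39, 39, 38, 37, 36, 35, 34, 34, 33, 33.
43 kg → truck 1 (remaining 57 kg)
43 kg → truck 1 (remaining 14 kg)
42 kg → truck 2 (remaining 58 kg)
41 kg → truck 2 (remaining 17 kg)
39 kg → truck 3 (remaining 61 kg)
39 kg → truck 3 (remaining 22 kg)
39 kg → truck 4 (remaining 61 kg)
39 kg → truck 4 (remaining 22 kg)
38 kg → truck 5 (remaining 62 kg)
37 kg → truck 5 (remaining 25 kg)
36 kg → truck 6 (remaining 64 kg)
35 kg → truck 6 (remaining 29 kg)
34 kg → truck 7 (remaining 66 kg)
34 kg → truck 7 (remaining 32 kg)
33 kg → truck 8 (remaining 67 kg)
33 kg → truck 8 (remaining 34 kg)

8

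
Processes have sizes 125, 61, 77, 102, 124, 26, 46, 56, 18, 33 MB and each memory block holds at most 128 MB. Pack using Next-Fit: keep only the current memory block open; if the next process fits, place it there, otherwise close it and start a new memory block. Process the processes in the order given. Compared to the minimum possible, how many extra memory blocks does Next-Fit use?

1

Next-Fit: [125] [61] [77] [102] [124] [26,46,56] [18,33] → 7 memory blocks.
Total size 668 MB; any packing needs at least ⌈668/128⌉ = 6 memory blocks.
An optimal packing achieves that bound: [125] [124] [102,26] [77,46] [61,56] [33,18] → 6 memory blocks.
Excess: 7 − 6 = 1.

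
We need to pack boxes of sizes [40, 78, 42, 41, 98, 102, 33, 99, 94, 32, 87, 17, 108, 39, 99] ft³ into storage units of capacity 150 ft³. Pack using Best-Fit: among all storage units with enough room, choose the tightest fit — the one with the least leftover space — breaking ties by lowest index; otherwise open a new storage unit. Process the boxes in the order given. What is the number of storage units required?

storage unit 1: place 40 ft³, 110 ft³ left
storage unit 1: place 78 ft³, 32 ft³ left
storage unit 2: place 42 ft³, 108 ft³ left
storage unit 2: place 41 ft³, 67 ft³ left
storage unit 3: place 98 ft³, 52 ft³ left
storage unit 4: place 102 ft³, 48 ft³ left
storage unit 4: place 33 ft³, 15 ft³ left
storage unit 5: place 99 ft³, 51 ft³ left
storage unit 6: place 94 ft³, 56 ft³ left
storage unit 1: place 32 ft³, 0 ft³ left
storage unit 7: place 87 ft³, 63 ft³ left
storage unit 5: place 17 ft³, 34 ft³ left
storage unit 8: place 108 ft³, 42 ft³ left
storage unit 8: place 39 ft³, 3 ft³ left
storage unit 9: place 99 ft³, 51 ft³ left
Final storage units: [40,78,32] [42,41] [98] [102,33] [99,17] [94] [87] [108,39] [99].

9 storage units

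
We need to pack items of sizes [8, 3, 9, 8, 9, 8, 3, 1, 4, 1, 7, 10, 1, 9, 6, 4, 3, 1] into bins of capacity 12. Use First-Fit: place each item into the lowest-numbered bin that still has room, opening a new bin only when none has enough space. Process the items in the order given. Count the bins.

9

8 → bin 1 (remaining 4)
3 → bin 1 (remaining 1)
9 → bin 2 (remaining 3)
8 → bin 3 (remaining 4)
9 → bin 4 (remaining 3)
8 → bin 5 (remaining 4)
3 → bin 2 (remaining 0)
1 → bin 1 (remaining 0)
4 → bin 3 (remaining 0)
1 → bin 4 (remaining 2)
7 → bin 6 (remaining 5)
10 → bin 7 (remaining 2)
1 → bin 4 (remaining 1)
9 → bin 8 (remaining 3)
6 → bin 9 (remaining 6)
4 → bin 5 (remaining 0)
3 → bin 6 (remaining 2)
1 → bin 4 (remaining 0)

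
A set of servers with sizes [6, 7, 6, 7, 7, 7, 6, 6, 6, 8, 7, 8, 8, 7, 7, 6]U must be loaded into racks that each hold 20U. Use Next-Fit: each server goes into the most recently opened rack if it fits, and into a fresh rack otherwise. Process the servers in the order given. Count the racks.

7

6U → rack 1 (remaining 14U)
7U → rack 1 (remaining 7U)
6U → rack 1 (remaining 1U)
7U → rack 2 (remaining 13U)
7U → rack 2 (remaining 6U)
7U → rack 3 (remaining 13U)
6U → rack 3 (remaining 7U)
6U → rack 3 (remaining 1U)
6U → rack 4 (remaining 14U)
8U → rack 4 (remaining 6U)
7U → rack 5 (remaining 13U)
8U → rack 5 (remaining 5U)
8U → rack 6 (remaining 12U)
7U → rack 6 (remaining 5U)
7U → rack 7 (remaining 13U)
6U → rack 7 (remaining 7U)
Final racks: [6,7,6] [7,7] [7,6,6] [6,8] [7,8] [8,7] [7,6].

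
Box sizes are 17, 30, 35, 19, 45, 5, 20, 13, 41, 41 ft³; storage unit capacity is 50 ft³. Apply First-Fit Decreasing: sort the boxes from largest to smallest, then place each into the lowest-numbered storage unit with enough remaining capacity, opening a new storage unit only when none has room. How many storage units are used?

Sorted descending: 45, 41, 41, 35, 30, 20, 19, 17, 13, 5.
45 ft³ → storage unit 1 (remaining 5 ft³)
41 ft³ → storage unit 2 (remaining 9 ft³)
41 ft³ → storage unit 3 (remaining 9 ft³)
35 ft³ → storage unit 4 (remaining 15 ft³)
30 ft³ → storage unit 5 (remaining 20 ft³)
20 ft³ → storage unit 5 (remaining 0 ft³)
19 ft³ → storage unit 6 (remaining 31 ft³)
17 ft³ → storage unit 6 (remaining 14 ft³)
13 ft³ → storage unit 4 (remaining 2 ft³)
5 ft³ → storage unit 1 (remaining 0 ft³)

6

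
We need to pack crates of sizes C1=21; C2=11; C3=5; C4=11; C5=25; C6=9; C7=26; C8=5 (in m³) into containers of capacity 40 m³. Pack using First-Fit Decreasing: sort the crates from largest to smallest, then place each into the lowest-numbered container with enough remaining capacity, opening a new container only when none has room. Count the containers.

3 containers

Sorted descending: 26, 25, 21, 11, 11, 9, 5, 5.
Put 26 m³ in container 1; 14 m³ remain.
Put 25 m³ in container 2; 15 m³ remain.
Put 21 m³ in container 3; 19 m³ remain.
Put 11 m³ in container 1; 3 m³ remain.
Put 11 m³ in container 2; 4 m³ remain.
Put 9 m³ in container 3; 10 m³ remain.
Put 5 m³ in container 3; 5 m³ remain.
Put 5 m³ in container 3; 0 m³ remain.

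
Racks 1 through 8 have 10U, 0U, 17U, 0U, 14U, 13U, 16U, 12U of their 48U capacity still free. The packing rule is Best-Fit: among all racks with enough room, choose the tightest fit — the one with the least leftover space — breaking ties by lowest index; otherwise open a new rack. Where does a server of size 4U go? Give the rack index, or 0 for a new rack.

Racks with room: rack 1 (10U), rack 3 (17U), rack 5 (14U), rack 6 (13U), rack 7 (16U), rack 8 (12U).
Tightest fit is rack 1 with 10U free.

1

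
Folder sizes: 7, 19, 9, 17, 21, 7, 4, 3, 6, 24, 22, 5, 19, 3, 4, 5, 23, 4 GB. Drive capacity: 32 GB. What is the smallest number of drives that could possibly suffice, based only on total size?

7 drives

Total size = 7 + 19 + 9 + 17 + 21 + 7 + 4 + 3 + 6 + 24 + 22 + 5 + 19 + 3 + 4 + 5 + 23 + 4 = 202 GB.
⌈202 / 32⌉ = 7.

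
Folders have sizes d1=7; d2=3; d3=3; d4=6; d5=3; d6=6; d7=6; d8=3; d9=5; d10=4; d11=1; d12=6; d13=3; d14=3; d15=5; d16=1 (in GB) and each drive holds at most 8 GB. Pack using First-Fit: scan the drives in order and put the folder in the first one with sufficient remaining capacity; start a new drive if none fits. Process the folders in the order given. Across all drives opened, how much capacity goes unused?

d1 (7 GB) → drive 1 (remaining 1 GB)
d2 (3 GB) → drive 2 (remaining 5 GB)
d3 (3 GB) → drive 2 (remaining 2 GB)
d4 (6 GB) → drive 3 (remaining 2 GB)
d5 (3 GB) → drive 4 (remaining 5 GB)
d6 (6 GB) → drive 5 (remaining 2 GB)
d7 (6 GB) → drive 6 (remaining 2 GB)
d8 (3 GB) → drive 4 (remaining 2 GB)
d9 (5 GB) → drive 7 (remaining 3 GB)
d10 (4 GB) → drive 8 (remaining 4 GB)
d11 (1 GB) → drive 1 (remaining 0 GB)
d12 (6 GB) → drive 9 (remaining 2 GB)
d13 (3 GB) → drive 7 (remaining 0 GB)
d14 (3 GB) → drive 8 (remaining 1 GB)
d15 (5 GB) → drive 10 (remaining 3 GB)
d16 (1 GB) → drive 2 (remaining 1 GB)
10 drives × 8 GB = 80 GB; used 65 GB; unused 15 GB.

15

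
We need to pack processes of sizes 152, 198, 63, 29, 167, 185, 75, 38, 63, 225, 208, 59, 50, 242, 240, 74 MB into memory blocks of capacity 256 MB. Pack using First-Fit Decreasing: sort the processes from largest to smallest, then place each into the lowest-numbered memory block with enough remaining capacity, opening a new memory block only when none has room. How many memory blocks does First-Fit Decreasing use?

9

Sorted descending: 242, 240, 225, 208, 198, 185, 167, 152, 75, 74, 63, 63, 59, 50, 38, 29.
memory block 1: place 242 MB, 14 MB left
memory block 2: place 240 MB, 16 MB left
memory block 3: place 225 MB, 31 MB left
memory block 4: place 208 MB, 48 MB left
memory block 5: place 198 MB, 58 MB left
memory block 6: place 185 MB, 71 MB left
memory block 7: place 167 MB, 89 MB left
memory block 8: place 152 MB, 104 MB left
memory block 7: place 75 MB, 14 MB left
memory block 8: place 74 MB, 30 MB left
memory block 6: place 63 MB, 8 MB left
memory block 9: place 63 MB, 193 MB left
memory block 9: place 59 MB, 134 MB left
memory block 5: place 50 MB, 8 MB left
memory block 4: place 38 MB, 10 MB left
memory block 3: place 29 MB, 2 MB left
Final memory blocks: [242] [240] [225,29] [208,38] [198,50] [185,63] [167,75] [152,74] [63,59].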